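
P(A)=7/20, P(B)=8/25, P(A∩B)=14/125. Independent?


P(A)×P(B) = 14/125
P(A∩B) = 14/125
Equal ✓ → Independent

Yes, independent


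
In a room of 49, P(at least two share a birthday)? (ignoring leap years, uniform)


P(all different) = Π(365-i)/365 for i=0..48
= 0.034220
P(match) = 1 - 0.034220 = 0.965780

P ≈ 0.9658 ≈ 96.58%


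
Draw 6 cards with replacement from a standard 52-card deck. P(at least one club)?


P(not a club) = 39/52 = 3/4
P(none in 6 draws) = (3/4)^6 = 729/4096
P(≥1 club) = 1 - 729/4096 = 3367/4096

P = 3367/4096 ≈ 82.20%


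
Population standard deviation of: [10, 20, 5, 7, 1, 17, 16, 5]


Mean = 81/8
  (10-81/8)²=1/64
  (20-81/8)²=6241/64
  (5-81/8)²=1681/64
  (7-81/8)²=625/64
  (1-81/8)²=5329/64
  (17-81/8)²=3025/64
  (16-81/8)²=2209/64
  (5-81/8)²=1681/64
Σ(x-μ)² = 2599/8
σ² = (2599/8)/8 = 2599/64

σ = √(2599/64) ≈ 6.3725


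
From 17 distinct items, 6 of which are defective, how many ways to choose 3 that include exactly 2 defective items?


Choose 2 of the 6 defective items and 1 of the other 11 items:
C(6,2)×C(11,1) = 15×11 = 165

165


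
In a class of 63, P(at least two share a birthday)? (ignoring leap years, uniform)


P(all different) = Π(365-i)/365 for i=0..62
= 0.003396
P(match) = 1 - 0.003396 = 0.996604

P ≈ 0.9966 ≈ 99.66%


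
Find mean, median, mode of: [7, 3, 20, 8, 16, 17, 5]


Sorted: [3, 5, 7, 8, 16, 17, 20]
Mean = 76/7
Median = 8
Freq: {7: 1, 3: 1, 20: 1, 8: 1, 16: 1, 17: 1, 5: 1}
Mode: No mode

Mean=76/7, Median=8, Mode=No mode


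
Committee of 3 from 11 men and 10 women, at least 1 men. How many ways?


Count by #men:
  1M,2W: C(11,1)×C(10,2)=495
  2M,1W: C(11,2)×C(10,1)=550
  3M,0W: C(11,3)×C(10,0)=165
Total = 1210

1210


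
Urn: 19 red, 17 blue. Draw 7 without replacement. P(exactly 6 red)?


Hypergeometric: C(19,6)×C(17,1)/C(36,7)
= 27132×17/8347680 = 2261/40920

P(X=6) = 2261/40920 ≈ 5.53%


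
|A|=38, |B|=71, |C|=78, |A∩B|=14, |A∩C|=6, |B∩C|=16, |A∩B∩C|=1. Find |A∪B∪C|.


|A∪B∪C| = 38+71+78-14-6-16+1 = 152

|A∪B∪C| = 152


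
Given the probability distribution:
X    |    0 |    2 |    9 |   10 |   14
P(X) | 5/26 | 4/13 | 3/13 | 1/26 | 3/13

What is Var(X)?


E[X] = 82/13
E[X²] = 69
Var(X) = E[X²] - (E[X])² = 69 - 6724/169 = 4937/169

Var(X) = 4937/169 ≈ 29.2130


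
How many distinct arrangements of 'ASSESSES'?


Letters: 8, freq: {'A': 1, 'S': 5, 'E': 2}
8!/(1!×5!×2!) = 40320/240 = 168

168


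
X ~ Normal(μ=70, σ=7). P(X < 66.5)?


z = (66.5-70)/7 = -0.5
P(Z < -0.5) = 0.3085

P(X < 66.5) ≈ 0.3085


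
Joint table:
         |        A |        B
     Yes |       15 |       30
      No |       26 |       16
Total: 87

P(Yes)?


P(Yes) = (15+30)/87 = 45/87 = 15/29

P(Yes) = 15/29 ≈ 51.72%


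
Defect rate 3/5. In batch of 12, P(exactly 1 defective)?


Binomial: P(X=1) = C(12,1)×p^1×(1-p)^11
= 12 × 3/5 × 2048/48828125 = 73728/244140625

P(X=1) = 73728/244140625 ≈ 0.03%


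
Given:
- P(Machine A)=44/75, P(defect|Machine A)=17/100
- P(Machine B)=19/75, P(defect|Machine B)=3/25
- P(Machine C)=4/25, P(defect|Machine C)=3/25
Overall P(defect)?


P(B) = Σ P(B|Aᵢ)×P(Aᵢ)
  17/100×44/75 = 187/1875
  3/25×19/75 = 19/625
  3/25×4/25 = 12/625
Sum = 56/375

P(defect) = 56/375 ≈ 14.93%


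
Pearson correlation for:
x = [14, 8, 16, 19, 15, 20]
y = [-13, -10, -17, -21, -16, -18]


n=6, Σx=92, Σy=-95, Σxy=-1533, Σx²=1502, Σy²=1579
r = (6×(-1533) - 92×(-95))/√((6×1502 - 92²)(6×1579 - (-95)²))
= -458/√(548×449) = -458/√246052 ≈ -458/496.0363 ≈ -0.9233

r ≈ -0.9233


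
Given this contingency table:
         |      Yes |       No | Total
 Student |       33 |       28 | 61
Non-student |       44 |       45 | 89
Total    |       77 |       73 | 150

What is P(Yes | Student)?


P(Yes | Student) = 33/(33+28) = 33/61

P(Yes|Student) = 33/61 ≈ 54.10%


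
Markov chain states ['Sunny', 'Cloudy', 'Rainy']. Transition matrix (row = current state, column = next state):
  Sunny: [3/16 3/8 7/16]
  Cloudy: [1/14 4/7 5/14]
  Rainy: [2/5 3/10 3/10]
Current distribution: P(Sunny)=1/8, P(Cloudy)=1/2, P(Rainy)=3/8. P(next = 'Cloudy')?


P(next=Cloudy) = Σᵢ P(now=i)×P(i→Cloudy)
= 1/8×3/8 + 1/2×4/7 + 3/8×3/10
= 3/64 + 2/7 + 9/80 = 997/2240

P = 997/2240 ≈ 0.4451


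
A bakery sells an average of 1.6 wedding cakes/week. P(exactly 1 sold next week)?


Poisson(λ=1.6): P(X=1) = e^(-λ)×λ^k/k!
= e^(-1.6) × 1.6^1 / 1!
≈ 0.201896518 × 1.6 / 1 ≈ 0.323034

P(X=1) ≈ 0.323034 ≈ 32.30%


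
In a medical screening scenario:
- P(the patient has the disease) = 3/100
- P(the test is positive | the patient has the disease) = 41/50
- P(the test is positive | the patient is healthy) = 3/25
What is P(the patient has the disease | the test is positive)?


Using Bayes' theorem:
P(A|B) = P(B|A)·P(A) / P(B)

P(the test is positive) = 41/50 × 3/100 + 3/25 × 97/100
= 123/5000 + 291/2500 = 141/1000

P(the patient has the disease|the test is positive) = (123/5000) / (141/1000) = 41/235

P(the patient has the disease|the test is positive) = 41/235 ≈ 17.45%


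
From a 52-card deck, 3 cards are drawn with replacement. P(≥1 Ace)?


P(not a Ace) = 48/52 = 12/13
P(none in 3 draws) = (12/13)^3 = 1728/2197
P(≥1 Ace) = 1 - 1728/2197 = 469/2197

P = 469/2197 ≈ 21.35%


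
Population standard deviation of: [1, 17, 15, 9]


Mean = 42/4 = 21/2
  (1-21/2)²=361/4
  (17-21/2)²=169/4
  (15-21/2)²=81/4
  (9-21/2)²=9/4
Σ(x-μ)² = 155
σ² = 155/4

σ = √(155/4) ≈ 6.2249


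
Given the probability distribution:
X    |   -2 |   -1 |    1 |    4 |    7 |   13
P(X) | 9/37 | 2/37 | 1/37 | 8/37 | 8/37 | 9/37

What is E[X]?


E[X] = Σ x·P(X=x)
= (-2)×(9/37) + (-1)×(2/37) + (1)×(1/37) + (4)×(8/37) + (7)×(8/37) + (13)×(9/37)
= 186/37

E[X] = 186/37


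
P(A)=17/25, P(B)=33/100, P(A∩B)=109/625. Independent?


P(A)×P(B) = 561/2500
P(A∩B) = 109/625
Not equal → NOT independent

No, not independent


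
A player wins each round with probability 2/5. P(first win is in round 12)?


Geometric: P(X=12) = (1-p)^(k-1)×p = (3/5)^11×2/5 = 354294/244140625

P(X=12) = 354294/244140625 ≈ 0.15%


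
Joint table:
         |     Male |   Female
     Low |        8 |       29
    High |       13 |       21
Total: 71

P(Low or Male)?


P(Low∨Male) = P(Low) + P(Male) - P(Low∧Male)
= (37 + 21 - 8)/71 = 50/71

P = 50/71 ≈ 70.42%


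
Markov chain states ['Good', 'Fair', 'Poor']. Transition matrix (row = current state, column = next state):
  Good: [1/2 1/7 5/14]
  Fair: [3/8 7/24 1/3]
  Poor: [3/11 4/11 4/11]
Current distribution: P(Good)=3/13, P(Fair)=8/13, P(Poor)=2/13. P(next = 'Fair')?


P(next=Fair) = Σᵢ P(now=i)×P(i→Fair)
= 3/13×1/7 + 8/13×7/24 + 2/13×4/11
= 3/91 + 7/39 + 8/143 = 62/231

P = 62/231 ≈ 0.2684


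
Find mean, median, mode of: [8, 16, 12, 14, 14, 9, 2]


Sorted: [2, 8, 9, 12, 14, 14, 16]
Mean = 75/7
Median = 12
Freq: {8: 1, 16: 1, 12: 1, 14: 2, 9: 1, 2: 1}
Mode: [14]

Mean=75/7, Median=12, Mode=14


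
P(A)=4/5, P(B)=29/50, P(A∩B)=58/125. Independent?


P(A)×P(B) = 58/125
P(A∩B) = 58/125
Equal ✓ → Independent

Yes, independent


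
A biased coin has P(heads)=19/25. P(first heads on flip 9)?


Geometric: P(X=9) = (1-p)^(k-1)×p = (6/25)^8×19/25 = 31912704/3814697265625

P(X=9) = 31912704/3814697265625 ≈ 0.00%


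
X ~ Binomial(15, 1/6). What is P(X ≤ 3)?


P(X ≤ 3) = Σ P(X=i) for i=0..3
P(X=0) = 30517578125/470184984576
P(X=1) = 30517578125/156728328192
P(X=2) = 42724609375/156728328192
P(X=3) = 111083984375/470184984576
Sum = 45166015625/58773123072

P(X ≤ 3) = 45166015625/58773123072 ≈ 76.85%


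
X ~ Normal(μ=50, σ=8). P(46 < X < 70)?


z₁=(46-50)/8=-0.5, z₂=(70-50)/8=2.5
P = Φ(2.5) - Φ(-0.5) = 0.993790 - 0.308538 = 0.685252 ≈ 0.6853

P(46 < X < 70) ≈ 0.6853


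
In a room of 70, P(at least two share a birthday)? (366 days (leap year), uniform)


P(all different) = Π(366-i)/366 for i=0..69
= 0.000858
P(match) = 1 - 0.000858 = 0.999142

P ≈ 0.9991 ≈ 99.91%


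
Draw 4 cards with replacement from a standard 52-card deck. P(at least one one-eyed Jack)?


P(not a one-eyed Jack) = 50/52 = 25/26
P(none in 4 draws) = (25/26)^4 = 390625/456976
P(≥1 one-eyed Jack) = 1 - 390625/456976 = 66351/456976

P = 66351/456976 ≈ 14.52%


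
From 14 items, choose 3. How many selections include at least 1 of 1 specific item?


Complement: C(14,3) - C(13,3) = 364 - 286 = 78

78


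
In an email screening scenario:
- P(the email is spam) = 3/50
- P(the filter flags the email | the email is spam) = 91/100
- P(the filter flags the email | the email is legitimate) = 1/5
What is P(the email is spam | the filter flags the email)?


Using Bayes' theorem:
P(A|B) = P(B|A)·P(A) / P(B)

P(the filter flags the email) = 91/100 × 3/50 + 1/5 × 47/50
= 273/5000 + 47/250 = 1213/5000

P(the email is spam|the filter flags the email) = (273/5000) / (1213/5000) = 273/1213

P(the email is spam|the filter flags the email) = 273/1213 ≈ 22.51%


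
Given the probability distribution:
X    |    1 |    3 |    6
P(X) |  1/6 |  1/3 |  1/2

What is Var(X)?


E[X] = 25/6
E[X²] = 127/6
Var(X) = E[X²] - (E[X])² = 127/6 - 625/36 = 137/36

Var(X) = 137/36 ≈ 3.8056


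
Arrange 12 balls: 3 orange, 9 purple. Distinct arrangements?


12!/(3!×9!) = 220

220


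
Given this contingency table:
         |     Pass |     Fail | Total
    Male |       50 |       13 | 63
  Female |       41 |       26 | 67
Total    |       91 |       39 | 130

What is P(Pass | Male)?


P(Pass | Male) = 50/(50+13) = 50/63

P(Pass|Male) = 50/63 ≈ 79.37%


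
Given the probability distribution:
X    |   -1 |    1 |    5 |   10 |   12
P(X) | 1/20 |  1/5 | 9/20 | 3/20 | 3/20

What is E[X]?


E[X] = Σ x·P(X=x)
= (-1)×(1/20) + (1)×(1/5) + (5)×(9/20) + (10)×(3/20) + (12)×(3/20)
= 57/10

E[X] = 57/10


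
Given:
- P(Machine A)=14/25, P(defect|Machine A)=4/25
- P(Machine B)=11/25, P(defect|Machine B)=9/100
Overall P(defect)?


P(B) = Σ P(B|Aᵢ)×P(Aᵢ)
  4/25×14/25 = 56/625
  9/100×11/25 = 99/2500
Sum = 323/2500

P(defect) = 323/2500 ≈ 12.92%


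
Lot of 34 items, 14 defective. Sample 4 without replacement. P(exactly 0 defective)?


Hypergeometric: C(14,0)×C(20,4)/C(34,4)
= 1×4845/46376 = 285/2728

P(X=0) = 285/2728 ≈ 10.45%


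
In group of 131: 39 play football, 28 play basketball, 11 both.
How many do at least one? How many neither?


|A∪B| = 39+28-11 = 56
Neither = 131-56 = 75

At least one: 56; Neither: 75


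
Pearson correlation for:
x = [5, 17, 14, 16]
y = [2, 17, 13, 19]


n=4, Σx=52, Σy=51, Σxy=785, Σx²=766, Σy²=823
r = (4×785 - 52×51)/√((4×766 - 52²)(4×823 - 51²))
= 488/√(360×691) = 488/√248760 ≈ 488/498.7585 ≈ 0.9784

r ≈ 0.9784


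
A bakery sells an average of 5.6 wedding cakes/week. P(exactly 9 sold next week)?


Poisson(λ=5.6): P(X=9) = e^(-λ)×λ^k/k!
= e^(-5.6) × 5.6^9 / 9!
≈ 0.003697863716 × 5416169.44814 / 362880 ≈ 0.055193

P(X=9) ≈ 0.055193 ≈ 5.52%


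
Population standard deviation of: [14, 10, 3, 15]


Mean = 42/4 = 21/2
  (14-21/2)²=49/4
  (10-21/2)²=1/4
  (3-21/2)²=225/4
  (15-21/2)²=81/4
Σ(x-μ)² = 89
σ² = 89/4

σ = √(89/4) ≈ 4.7170


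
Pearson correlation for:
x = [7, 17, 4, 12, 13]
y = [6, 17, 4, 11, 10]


n=5, Σx=53, Σy=48, Σxy=609, Σx²=667, Σy²=562
r = (5×609 - 53×48)/√((5×667 - 53²)(5×562 - 48²))
= 501/√(526×506) = 501/√266156 ≈ 501/515.9031 ≈ 0.9711

r ≈ 0.9711


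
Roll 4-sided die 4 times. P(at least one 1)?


P(no 1)^4 = (3/4)^4 = 81/256
P(≥1) = 1 - 81/256 = 175/256

P = 175/256 ≈ 68.36%


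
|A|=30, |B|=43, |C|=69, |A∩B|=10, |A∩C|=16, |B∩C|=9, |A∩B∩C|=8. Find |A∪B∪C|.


|A∪B∪C| = 30+43+69-10-16-9+8 = 115

|A∪B∪C| = 115


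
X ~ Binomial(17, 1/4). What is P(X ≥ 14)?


P(X ≥ 14) = Σ P(X=i) for i=14..17
P(X=14) = 2295/2147483648
P(X=15) = 153/2147483648
P(X=16) = 51/17179869184
P(X=17) = 1/17179869184
Sum = 4909/4294967296

P(X ≥ 14) = 4909/4294967296 ≈ 0.00%


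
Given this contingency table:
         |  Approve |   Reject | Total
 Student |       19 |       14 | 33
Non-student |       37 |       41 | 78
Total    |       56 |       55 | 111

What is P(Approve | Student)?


P(Approve | Student) = 19/(19+14) = 19/33

P(Approve|Student) = 19/33 ≈ 57.58%


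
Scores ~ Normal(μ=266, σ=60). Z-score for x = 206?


z = (x - μ)/σ = (206 - 266)/60 = -1.0

z = -1.0


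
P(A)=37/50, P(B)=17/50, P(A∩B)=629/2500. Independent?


P(A)×P(B) = 629/2500
P(A∩B) = 629/2500
Equal ✓ → Independent

Yes, independent


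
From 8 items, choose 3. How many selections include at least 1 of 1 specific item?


Complement: C(8,3) - C(7,3) = 56 - 35 = 21

21


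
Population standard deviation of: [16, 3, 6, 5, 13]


Mean = 43/5
  (16-43/5)²=1369/25
  (3-43/5)²=784/25
  (6-43/5)²=169/25
  (5-43/5)²=324/25
  (13-43/5)²=484/25
Σ(x-μ)² = 626/5
σ² = (626/5)/5 = 626/25

σ = √(626/25) ≈ 5.0040


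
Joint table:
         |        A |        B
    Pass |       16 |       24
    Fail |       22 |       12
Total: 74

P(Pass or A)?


P(Pass∨A) = P(Pass) + P(A) - P(Pass∧A)
= (40 + 38 - 16)/74 = 62/74 = 31/37

P = 31/37 ≈ 83.78%


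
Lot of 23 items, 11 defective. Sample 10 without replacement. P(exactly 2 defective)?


Hypergeometric: C(11,2)×C(12,8)/C(23,10)
= 55×495/1144066 = 2475/104006

P(X=2) = 2475/104006 ≈ 2.38%


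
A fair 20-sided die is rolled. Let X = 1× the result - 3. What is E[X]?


E[die] = (1+20)/2 = 21/2
E[X] = 1×21/2 - 3 = 15/2

E[X] = 15/2


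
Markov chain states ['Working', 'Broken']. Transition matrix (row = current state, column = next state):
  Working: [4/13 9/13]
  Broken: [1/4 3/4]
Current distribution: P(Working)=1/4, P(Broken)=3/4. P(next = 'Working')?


P(next=Working) = Σᵢ P(now=i)×P(i→Working)
= 1/4×4/13 + 3/4×1/4
= 1/13 + 3/16 = 55/208

P = 55/208 ≈ 0.2644


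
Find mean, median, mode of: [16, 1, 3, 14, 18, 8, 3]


Sorted: [1, 3, 3, 8, 14, 16, 18]
Mean = 63/7 = 9
Median = 8
Freq: {16: 1, 1: 1, 3: 2, 14: 1, 18: 1, 8: 1}
Mode: [3]

Mean=9, Median=8, Mode=3


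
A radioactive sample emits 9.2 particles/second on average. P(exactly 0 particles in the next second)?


Poisson(λ=9.2): P(X=0) = e^(-λ)×λ^k/k!
= e^(-9.2) × 9.2^0 / 0!
≈ 0.0001010394018 × 1 / 1 ≈ 0.000101

P(X=0) ≈ 0.000101 ≈ 0.01%


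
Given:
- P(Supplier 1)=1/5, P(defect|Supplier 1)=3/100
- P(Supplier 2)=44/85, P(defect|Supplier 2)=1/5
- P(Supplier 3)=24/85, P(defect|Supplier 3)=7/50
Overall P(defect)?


P(B) = Σ P(B|Aᵢ)×P(Aᵢ)
  3/100×1/5 = 3/500
  1/5×44/85 = 44/425
  7/50×24/85 = 84/2125
Sum = 1267/8500

P(defect) = 1267/8500 ≈ 14.91%


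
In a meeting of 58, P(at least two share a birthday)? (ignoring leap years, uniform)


P(all different) = Π(365-i)/365 for i=0..57
= 0.008335
P(match) = 1 - 0.008335 = 0.991665

P ≈ 0.9917 ≈ 99.17%


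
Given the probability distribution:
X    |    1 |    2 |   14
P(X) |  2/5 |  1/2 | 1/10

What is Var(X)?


E[X] = 14/5
E[X²] = 22
Var(X) = E[X²] - (E[X])² = 22 - 196/25 = 354/25

Var(X) = 354/25 ≈ 14.1600


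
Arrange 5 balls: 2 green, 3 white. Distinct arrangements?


5!/(2!×3!) = 10

10


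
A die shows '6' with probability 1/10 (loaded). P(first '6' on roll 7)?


Geometric: P(X=7) = (1-p)^(k-1)×p = (9/10)^6×1/10 = 531441/10000000

P(X=7) = 531441/10000000 ≈ 5.31%


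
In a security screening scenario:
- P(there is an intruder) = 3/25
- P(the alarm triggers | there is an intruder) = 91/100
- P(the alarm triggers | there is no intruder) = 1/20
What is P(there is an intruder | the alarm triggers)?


Using Bayes' theorem:
P(A|B) = P(B|A)·P(A) / P(B)

P(the alarm triggers) = 91/100 × 3/25 + 1/20 × 22/25
= 273/2500 + 11/250 = 383/2500

P(there is an intruder|the alarm triggers) = (273/2500) / (383/2500) = 273/383

P(there is an intruder|the alarm triggers) = 273/383 ≈ 71.28%


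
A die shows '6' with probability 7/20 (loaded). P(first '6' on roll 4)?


Geometric: P(X=4) = (1-p)^(k-1)×p = (13/20)^3×7/20 = 15379/160000

P(X=4) = 15379/160000 ≈ 9.61%


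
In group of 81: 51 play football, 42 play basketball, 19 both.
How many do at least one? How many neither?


|A∪B| = 51+42-19 = 74
Neither = 81-74 = 7

At least one: 74; Neither: 7


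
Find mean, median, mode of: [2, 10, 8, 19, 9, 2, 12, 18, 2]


Sorted: [2, 2, 2, 8, 9, 10, 12, 18, 19]
Mean = 82/9
Median = 9
Freq: {2: 3, 10: 1, 8: 1, 19: 1, 9: 1, 12: 1, 18: 1}
Mode: [2]

Mean=82/9, Median=9, Mode=2


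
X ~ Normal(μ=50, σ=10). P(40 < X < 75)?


z₁=(40-50)/10=-1.0, z₂=(75-50)/10=2.5
P = Φ(2.5) - Φ(-1.0) = 0.993790 - 0.158655 = 0.835135 ≈ 0.8351

P(40 < X < 75) ≈ 0.8351


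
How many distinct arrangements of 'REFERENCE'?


Letters: 9, freq: {'R': 2, 'E': 4, 'F': 1, 'N': 1, 'C': 1}
9!/(2!×4!×1!×1!×1!) = 362880/48 = 7560

7560


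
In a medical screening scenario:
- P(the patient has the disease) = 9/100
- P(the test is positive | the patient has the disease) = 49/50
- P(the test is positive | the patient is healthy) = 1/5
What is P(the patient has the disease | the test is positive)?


Using Bayes' theorem:
P(A|B) = P(B|A)·P(A) / P(B)

P(the test is positive) = 49/50 × 9/100 + 1/5 × 91/100
= 441/5000 + 91/500 = 1351/5000

P(the patient has the disease|the test is positive) = (441/5000) / (1351/5000) = 63/193

P(the patient has the disease|the test is positive) = 63/193 ≈ 32.64%


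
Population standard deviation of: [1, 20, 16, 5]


Mean = 42/4 = 21/2
  (1-21/2)²=361/4
  (20-21/2)²=361/4
  (16-21/2)²=121/4
  (5-21/2)²=121/4
Σ(x-μ)² = 241
σ² = 241/4

σ = √(241/4) ≈ 7.7621


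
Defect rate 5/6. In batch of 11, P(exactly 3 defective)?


Binomial: P(X=3) = C(11,3)×p^3×(1-p)^8
= 165 × 125/216 × 1/1679616 = 6875/120932352

P(X=3) = 6875/120932352 ≈ 0.01%


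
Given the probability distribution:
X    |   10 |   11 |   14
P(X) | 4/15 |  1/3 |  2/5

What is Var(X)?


E[X] = 179/15
E[X²] = 727/5
Var(X) = E[X²] - (E[X])² = 727/5 - 32041/225 = 674/225

Var(X) = 674/225 ≈ 2.9956


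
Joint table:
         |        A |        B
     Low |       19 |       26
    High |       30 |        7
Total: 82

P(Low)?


P(Low) = (19+26)/82 = 45/82

P(Low) = 45/82 ≈ 54.88%


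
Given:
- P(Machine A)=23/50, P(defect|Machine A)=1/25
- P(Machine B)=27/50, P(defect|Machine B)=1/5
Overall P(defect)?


P(B) = Σ P(B|Aᵢ)×P(Aᵢ)
  1/25×23/50 = 23/1250
  1/5×27/50 = 27/250
Sum = 79/625

P(defect) = 79/625 ≈ 12.64%


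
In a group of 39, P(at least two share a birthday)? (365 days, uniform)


P(all different) = Π(365-i)/365 for i=0..38
= 0.121780
P(match) = 1 - 0.121780 = 0.878220

P ≈ 0.8782 ≈ 87.82%


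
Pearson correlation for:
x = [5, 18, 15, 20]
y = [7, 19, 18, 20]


n=4, Σx=58, Σy=64, Σxy=1047, Σx²=974, Σy²=1134
r = (4×1047 - 58×64)/√((4×974 - 58²)(4×1134 - 64²))
= 476/√(532×440) = 476/√234080 ≈ 476/483.8181 ≈ 0.9838

r ≈ 0.9838


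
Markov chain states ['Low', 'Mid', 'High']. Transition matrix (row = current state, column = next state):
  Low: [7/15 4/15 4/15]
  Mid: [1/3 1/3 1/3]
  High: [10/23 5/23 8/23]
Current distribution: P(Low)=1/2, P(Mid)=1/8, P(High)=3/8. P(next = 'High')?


P(next=High) = Σᵢ P(now=i)×P(i→High)
= 1/2×4/15 + 1/8×1/3 + 3/8×8/23
= 2/15 + 1/24 + 3/23 = 281/920

P = 281/920 ≈ 0.3054


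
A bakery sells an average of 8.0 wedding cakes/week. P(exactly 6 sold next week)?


Poisson(λ=8.0): P(X=6) = e^(-λ)×λ^k/k!
= e^(-8.0) × 8.0^6 / 6!
≈ 0.0003354626279 × 262144 / 720 ≈ 0.122138

P(X=6) ≈ 0.122138 ≈ 12.21%


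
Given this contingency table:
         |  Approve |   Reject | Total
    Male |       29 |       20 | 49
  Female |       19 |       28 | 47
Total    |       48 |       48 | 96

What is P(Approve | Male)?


P(Approve | Male) = 29/(29+20) = 29/49

P(Approve|Male) = 29/49 ≈ 59.18%


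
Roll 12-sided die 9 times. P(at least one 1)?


P(no 1)^9 = (11/12)^9 = 2357947691/5159780352
P(≥1) = 1 - 2357947691/5159780352 = 2801832661/5159780352

P = 2801832661/5159780352 ≈ 54.30%


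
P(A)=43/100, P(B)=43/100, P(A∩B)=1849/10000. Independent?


P(A)×P(B) = 1849/10000
P(A∩B) = 1849/10000
Equal ✓ → Independent

Yes, independent


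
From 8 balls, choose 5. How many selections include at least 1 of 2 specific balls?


Complement: C(8,5) - C(6,5) = 56 - 6 = 50

50


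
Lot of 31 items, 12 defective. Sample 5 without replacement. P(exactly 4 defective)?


Hypergeometric: C(12,4)×C(19,1)/C(31,5)
= 495×19/169911 = 1045/18879

P(X=4) = 1045/18879 ≈ 5.54%


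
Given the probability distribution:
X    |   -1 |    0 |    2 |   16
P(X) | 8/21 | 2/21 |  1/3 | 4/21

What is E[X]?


E[X] = Σ x·P(X=x)
= (-1)×(8/21) + (0)×(2/21) + (2)×(1/3) + (16)×(4/21)
= 10/3

E[X] = 10/3


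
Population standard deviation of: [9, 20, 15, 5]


Mean = 49/4
  (9-49/4)²=169/16
  (20-49/4)²=961/16
  (15-49/4)²=121/16
  (5-49/4)²=841/16
Σ(x-μ)² = 523/4
σ² = (523/4)/4 = 523/16

σ = √(523/16) ≈ 5.7173


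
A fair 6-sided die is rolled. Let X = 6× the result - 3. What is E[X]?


E[die] = (1+6)/2 = 7/2
E[X] = 6×7/2 - 3 = 18

E[X] = 18


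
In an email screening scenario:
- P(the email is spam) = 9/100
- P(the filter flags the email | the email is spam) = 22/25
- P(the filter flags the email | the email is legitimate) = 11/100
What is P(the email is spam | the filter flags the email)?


Using Bayes' theorem:
P(A|B) = P(B|A)·P(A) / P(B)

P(the filter flags the email) = 22/25 × 9/100 + 11/100 × 91/100
= 99/1250 + 1001/10000 = 1793/10000

P(the email is spam|the filter flags the email) = (99/1250) / (1793/10000) = 72/163

P(the email is spam|the filter flags the email) = 72/163 ≈ 44.17%


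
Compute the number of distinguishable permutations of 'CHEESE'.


Letters: 6, freq: {'C': 1, 'H': 1, 'E': 3, 'S': 1}
6!/(1!×1!×3!×1!) = 720/6 = 120

120


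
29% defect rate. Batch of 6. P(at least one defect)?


P(all good) = (71/100)^6 = 128100283921/1000000000000
P(≥1 defect) = 871899716079/1000000000000

P = 871899716079/1000000000000 ≈ 87.19%


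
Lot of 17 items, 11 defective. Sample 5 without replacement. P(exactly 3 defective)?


Hypergeometric: C(11,3)×C(6,2)/C(17,5)
= 165×15/6188 = 2475/6188

P(X=3) = 2475/6188 ≈ 40.00%


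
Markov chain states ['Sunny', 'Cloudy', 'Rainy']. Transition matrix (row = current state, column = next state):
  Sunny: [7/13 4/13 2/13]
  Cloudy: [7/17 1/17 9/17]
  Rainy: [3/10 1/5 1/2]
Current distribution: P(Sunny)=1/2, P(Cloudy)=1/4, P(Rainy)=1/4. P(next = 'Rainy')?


P(next=Rainy) = Σᵢ P(now=i)×P(i→Rainy)
= 1/2×2/13 + 1/4×9/17 + 1/4×1/2
= 1/13 + 9/68 + 1/8 = 591/1768

P = 591/1768 ≈ 0.3343


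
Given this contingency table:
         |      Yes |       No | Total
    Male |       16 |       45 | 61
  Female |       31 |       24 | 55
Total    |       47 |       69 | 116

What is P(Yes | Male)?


P(Yes | Male) = 16/(16+45) = 16/61

P(Yes|Male) = 16/61 ≈ 26.23%


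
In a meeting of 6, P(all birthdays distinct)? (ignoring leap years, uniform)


P(all different) = Π(365-i)/365 for i=0..5
= (365/365)×(364/365)×...×(360/365)
= 0.959538

P ≈ 0.9595 ≈ 95.95%


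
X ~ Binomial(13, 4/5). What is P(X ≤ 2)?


P(X ≤ 2) = Σ P(X=i) for i=0..2
P(X=0) = 1/1220703125
P(X=1) = 52/1220703125
P(X=2) = 1248/1220703125
Sum = 1301/1220703125

P(X ≤ 2) = 1301/1220703125 ≈ 0.00%


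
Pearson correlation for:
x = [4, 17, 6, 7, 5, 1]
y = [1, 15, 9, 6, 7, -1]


n=6, Σx=40, Σy=37, Σxy=389, Σx²=416, Σy²=393
r = (6×389 - 40×37)/√((6×416 - 40²)(6×393 - 37²))
= 854/√(896×989) = 854/√886144 ≈ 854/941.3522 ≈ 0.9072

r ≈ 0.9072


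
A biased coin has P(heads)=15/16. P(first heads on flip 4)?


Geometric: P(X=4) = (1-p)^(k-1)×p = (1/16)^3×15/16 = 15/65536

P(X=4) = 15/65536 ≈ 0.02%


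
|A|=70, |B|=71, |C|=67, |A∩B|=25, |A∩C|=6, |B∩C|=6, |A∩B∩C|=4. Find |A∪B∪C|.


|A∪B∪C| = 70+71+67-25-6-6+4 = 175

|A∪B∪C| = 175


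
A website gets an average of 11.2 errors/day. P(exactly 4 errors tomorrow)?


Poisson(λ=11.2): P(X=4) = e^(-λ)×λ^k/k!
= e^(-11.2) × 11.2^4 / 4!
≈ 1.367419607e-05 × 15735.1936 / 24 ≈ 0.008965

P(X=4) ≈ 0.008965 ≈ 0.90%


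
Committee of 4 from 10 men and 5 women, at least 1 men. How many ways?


Count by #men:
  1M,3W: C(10,1)×C(5,3)=100
  2M,2W: C(10,2)×C(5,2)=450
  3M,1W: C(10,3)×C(5,1)=600
  4M,0W: C(10,4)×C(5,0)=210
Total = 1360

1360


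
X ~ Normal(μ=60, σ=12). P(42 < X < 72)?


z₁=(42-60)/12=-1.5, z₂=(72-60)/12=1.0
P = Φ(1.0) - Φ(-1.5) = 0.841345 - 0.066807 = 0.774538 ≈ 0.7745

P(42 < X < 72) ≈ 0.7745


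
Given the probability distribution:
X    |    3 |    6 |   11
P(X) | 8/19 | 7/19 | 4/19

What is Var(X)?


E[X] = 110/19
E[X²] = 808/19
Var(X) = E[X²] - (E[X])² = 808/19 - 12100/361 = 3252/361

Var(X) = 3252/361 ≈ 9.0083


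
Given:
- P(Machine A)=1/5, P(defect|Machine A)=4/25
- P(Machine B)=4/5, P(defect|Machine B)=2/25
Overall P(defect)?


P(B) = Σ P(B|Aᵢ)×P(Aᵢ)
  4/25×1/5 = 4/125
  2/25×4/5 = 8/125
Sum = 12/125

P(defect) = 12/125 ≈ 9.60%


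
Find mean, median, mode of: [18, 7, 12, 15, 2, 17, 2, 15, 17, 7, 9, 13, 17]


Sorted: [2, 2, 7, 7, 9, 12, 13, 15, 15, 17, 17, 17, 18]
Mean = 151/13
Median = 13
Freq: {18: 1, 7: 2, 12: 1, 15: 2, 2: 2, 17: 3, 9: 1, 13: 1}
Mode: [17]

Mean=151/13, Median=13, Mode=17


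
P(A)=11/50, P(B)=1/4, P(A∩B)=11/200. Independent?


P(A)×P(B) = 11/200
P(A∩B) = 11/200
Equal ✓ → Independent

Yes, independent


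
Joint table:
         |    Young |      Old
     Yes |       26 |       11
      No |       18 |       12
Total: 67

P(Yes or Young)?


P(Yes∨Young) = P(Yes) + P(Young) - P(Yes∧Young)
= (37 + 44 - 26)/67 = 55/67

P = 55/67 ≈ 82.09%


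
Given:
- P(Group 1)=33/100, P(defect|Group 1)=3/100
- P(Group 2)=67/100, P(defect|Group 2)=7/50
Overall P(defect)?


P(B) = Σ P(B|Aᵢ)×P(Aᵢ)
  3/100×33/100 = 99/10000
  7/50×67/100 = 469/5000
Sum = 1037/10000

P(defect) = 1037/10000 ≈ 10.37%


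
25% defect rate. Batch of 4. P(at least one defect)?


P(all good) = (3/4)^4 = 81/256
P(≥1 defect) = 175/256

P = 175/256 ≈ 68.36%


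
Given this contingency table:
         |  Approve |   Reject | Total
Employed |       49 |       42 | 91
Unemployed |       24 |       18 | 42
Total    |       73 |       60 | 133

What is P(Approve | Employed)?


P(Approve | Employed) = 49/(49+42) = 49/91 = 7/13

P(Approve|Employed) = 7/13 ≈ 53.85%


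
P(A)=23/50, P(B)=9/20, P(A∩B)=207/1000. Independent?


P(A)×P(B) = 207/1000
P(A∩B) = 207/1000
Equal ✓ → Independent

Yes, independent


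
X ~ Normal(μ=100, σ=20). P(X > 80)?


z = (80-100)/20 = -1.0
P(X > 80) = 1 - P(Z ≤ -1.0) = 1 - 0.1587 = 0.8413

P(X > 80) ≈ 0.8413


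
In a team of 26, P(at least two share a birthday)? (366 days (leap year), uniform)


P(all different) = Π(366-i)/366 for i=0..25
= 0.402786
P(match) = 1 - 0.402786 = 0.597214

P ≈ 0.5972 ≈ 59.72%


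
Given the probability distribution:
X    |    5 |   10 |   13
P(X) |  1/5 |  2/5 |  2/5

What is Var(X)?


E[X] = 51/5
E[X²] = 563/5
Var(X) = E[X²] - (E[X])² = 563/5 - 2601/25 = 214/25

Var(X) = 214/25 ≈ 8.5600


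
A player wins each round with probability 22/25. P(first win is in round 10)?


Geometric: P(X=10) = (1-p)^(k-1)×p = (3/25)^9×22/25 = 433026/95367431640625

P(X=10) = 433026/95367431640625 ≈ 0.00%


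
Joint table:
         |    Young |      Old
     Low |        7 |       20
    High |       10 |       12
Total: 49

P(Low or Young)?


P(Low∨Young) = P(Low) + P(Young) - P(Low∧Young)
= (27 + 17 - 7)/49 = 37/49

P = 37/49 ≈ 75.51%


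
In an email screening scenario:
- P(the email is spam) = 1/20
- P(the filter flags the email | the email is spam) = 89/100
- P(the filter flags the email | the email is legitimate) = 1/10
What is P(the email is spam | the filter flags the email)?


Using Bayes' theorem:
P(A|B) = P(B|A)·P(A) / P(B)

P(the filter flags the email) = 89/100 × 1/20 + 1/10 × 19/20
= 89/2000 + 19/200 = 279/2000

P(the email is spam|the filter flags the email) = (89/2000) / (279/2000) = 89/279

P(the email is spam|the filter flags the email) = 89/279 ≈ 31.90%


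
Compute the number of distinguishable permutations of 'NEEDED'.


Letters: 6, freq: {'N': 1, 'E': 3, 'D': 2}
6!/(1!×3!×2!) = 720/12 = 60

60


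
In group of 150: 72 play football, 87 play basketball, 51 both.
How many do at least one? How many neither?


|A∪B| = 72+87-51 = 108
Neither = 150-108 = 42

At least one: 108; Neither: 42


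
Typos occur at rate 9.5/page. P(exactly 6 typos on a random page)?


Poisson(λ=9.5): P(X=6) = e^(-λ)×λ^k/k!
= e^(-9.5) × 9.5^6 / 6!
≈ 7.485182989e-05 × 735091.890625 / 720 ≈ 0.076421

P(X=6) ≈ 0.076421 ≈ 7.64%


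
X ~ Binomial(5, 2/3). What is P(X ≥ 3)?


P(X ≥ 3) = Σ P(X=i) for i=3..5
P(X=3) = 80/243
P(X=4) = 80/243
P(X=5) = 32/243
Sum = 64/81

P(X ≥ 3) = 64/81 ≈ 79.01%


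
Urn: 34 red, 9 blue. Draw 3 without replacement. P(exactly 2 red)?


Hypergeometric: C(34,2)×C(9,1)/C(43,3)
= 561×9/12341 = 5049/12341

P(X=2) = 5049/12341 ≈ 40.91%


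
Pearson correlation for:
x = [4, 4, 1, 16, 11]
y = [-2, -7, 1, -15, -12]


n=5, Σx=36, Σy=-35, Σxy=-407, Σx²=410, Σy²=423
r = (5×(-407) - 36×(-35))/√((5×410 - 36²)(5×423 - (-35)²))
= -775/√(754×890) = -775/√671060 ≈ -775/819.1825 ≈ -0.9461

r ≈ -0.9461


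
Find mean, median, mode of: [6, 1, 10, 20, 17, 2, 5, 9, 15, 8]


Sorted: [1, 2, 5, 6, 8, 9, 10, 15, 17, 20]
Mean = 93/10
Median = 17/2
Freq: {6: 1, 1: 1, 10: 1, 20: 1, 17: 1, 2: 1, 5: 1, 9: 1, 15: 1, 8: 1}
Mode: No mode

Mean=93/10, Median=17/2, Mode=No mode


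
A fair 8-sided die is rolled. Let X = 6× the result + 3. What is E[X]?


E[die] = (1+8)/2 = 9/2
E[X] = 6×9/2 + 3 = 30

E[X] = 30


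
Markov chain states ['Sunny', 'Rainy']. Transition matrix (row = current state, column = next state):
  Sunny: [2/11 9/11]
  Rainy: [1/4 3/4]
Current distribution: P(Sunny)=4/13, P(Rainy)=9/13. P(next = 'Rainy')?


P(next=Rainy) = Σᵢ P(now=i)×P(i→Rainy)
= 4/13×9/11 + 9/13×3/4
= 36/143 + 27/52 = 441/572

P = 441/572 ≈ 0.7710


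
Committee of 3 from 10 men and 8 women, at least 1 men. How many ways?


Count by #men:
  1M,2W: C(10,1)×C(8,2)=280
  2M,1W: C(10,2)×C(8,1)=360
  3M,0W: C(10,3)×C(8,0)=120
Total = 760

760


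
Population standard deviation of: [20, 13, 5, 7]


Mean = 45/4
  (20-45/4)²=1225/16
  (13-45/4)²=49/16
  (5-45/4)²=625/16
  (7-45/4)²=289/16
Σ(x-μ)² = 547/4
σ² = (547/4)/4 = 547/16

σ = √(547/16) ≈ 5.8470


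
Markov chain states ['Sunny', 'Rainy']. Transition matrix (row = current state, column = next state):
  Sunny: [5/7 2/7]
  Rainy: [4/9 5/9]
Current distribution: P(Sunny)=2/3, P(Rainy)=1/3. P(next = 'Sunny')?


P(next=Sunny) = Σᵢ P(now=i)×P(i→Sunny)
= 2/3×5/7 + 1/3×4/9
= 10/21 + 4/27 = 118/189

P = 118/189 ≈ 0.6243


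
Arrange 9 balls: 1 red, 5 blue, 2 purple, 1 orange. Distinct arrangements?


9!/(1!×5!×2!×1!) = 1512

1512


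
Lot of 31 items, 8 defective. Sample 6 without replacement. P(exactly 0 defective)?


Hypergeometric: C(8,0)×C(23,6)/C(31,6)
= 1×100947/736281 = 4807/35061

P(X=0) = 4807/35061 ≈ 13.71%


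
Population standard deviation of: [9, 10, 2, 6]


Mean = 27/4
  (9-27/4)²=81/16
  (10-27/4)²=169/16
  (2-27/4)²=361/16
  (6-27/4)²=9/16
Σ(x-μ)² = 155/4
σ² = (155/4)/4 = 155/16

σ = √(155/16) ≈ 3.1125


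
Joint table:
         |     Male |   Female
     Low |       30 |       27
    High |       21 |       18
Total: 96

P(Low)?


P(Low) = (30+27)/96 = 57/96 = 19/32

P(Low) = 19/32 ≈ 59.38%


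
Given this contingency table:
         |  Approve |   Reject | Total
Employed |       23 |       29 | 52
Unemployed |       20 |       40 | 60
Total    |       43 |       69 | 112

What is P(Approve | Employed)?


P(Approve | Employed) = 23/(23+29) = 23/52

P(Approve|Employed) = 23/52 ≈ 44.23%


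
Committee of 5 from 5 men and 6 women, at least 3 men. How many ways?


Count by #men:
  3M,2W: C(5,3)×C(6,2)=150
  4M,1W: C(5,4)×C(6,1)=30
  5M,0W: C(5,5)×C(6,0)=1
Total = 181

181


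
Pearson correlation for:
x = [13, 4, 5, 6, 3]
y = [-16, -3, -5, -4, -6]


n=5, Σx=31, Σy=-34, Σxy=-287, Σx²=255, Σy²=342
r = (5×(-287) - 31×(-34))/√((5×255 - 31²)(5×342 - (-34)²))
= -381/√(314×554) = -381/√173956 ≈ -381/417.0803 ≈ -0.9135

r ≈ -0.9135


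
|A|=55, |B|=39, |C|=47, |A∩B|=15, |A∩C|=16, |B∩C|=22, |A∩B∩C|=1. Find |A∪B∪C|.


|A∪B∪C| = 55+39+47-15-16-22+1 = 89

|A∪B∪C| = 89


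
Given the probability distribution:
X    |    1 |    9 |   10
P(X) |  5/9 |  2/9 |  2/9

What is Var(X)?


E[X] = 43/9
E[X²] = 367/9
Var(X) = E[X²] - (E[X])² = 367/9 - 1849/81 = 1454/81

Var(X) = 1454/81 ≈ 17.9506


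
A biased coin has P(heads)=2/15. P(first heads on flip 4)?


Geometric: P(X=4) = (1-p)^(k-1)×p = (13/15)^3×2/15 = 4394/50625

P(X=4) = 4394/50625 ≈ 8.68%


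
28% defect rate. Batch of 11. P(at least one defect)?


P(all good) = (18/25)^11 = 64268410079232/2384185791015625
P(≥1 defect) = 2319917380936393/2384185791015625

P = 2319917380936393/2384185791015625 ≈ 97.30%


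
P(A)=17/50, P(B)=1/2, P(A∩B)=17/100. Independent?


P(A)×P(B) = 17/100
P(A∩B) = 17/100
Equal ✓ → Independent

Yes, independent


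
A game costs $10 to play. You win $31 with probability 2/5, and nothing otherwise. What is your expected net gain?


E[gain] = (31-10)×2/5 + (-10)×3/5
= 42/5 - 6 = 12/5

Expected net gain = $12/5 ≈ $2.40


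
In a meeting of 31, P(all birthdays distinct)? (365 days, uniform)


P(all different) = Π(365-i)/365 for i=0..30
= (365/365)×(364/365)×...×(335/365)
= 0.269545

P ≈ 0.2695 ≈ 26.95%


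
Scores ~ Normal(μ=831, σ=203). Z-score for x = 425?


z = (x - μ)/σ = (425 - 831)/203 = -2.0

z = -2.0


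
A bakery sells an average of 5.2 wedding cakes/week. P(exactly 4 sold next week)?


Poisson(λ=5.2): P(X=4) = e^(-λ)×λ^k/k!
= e^(-5.2) × 5.2^4 / 4!
≈ 0.005516564421 × 731.1616 / 24 ≈ 0.168063

P(X=4) ≈ 0.168063 ≈ 16.81%


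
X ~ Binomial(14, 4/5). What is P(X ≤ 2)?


P(X ≤ 2) = Σ P(X=i) for i=0..2
P(X=0) = 1/6103515625
P(X=1) = 56/6103515625
P(X=2) = 1456/6103515625
Sum = 1513/6103515625

P(X ≤ 2) = 1513/6103515625 ≈ 0.00%


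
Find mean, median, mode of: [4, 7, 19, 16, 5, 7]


Sorted: [4, 5, 7, 7, 16, 19]
Mean = 58/6 = 29/3
Median = 7
Freq: {4: 1, 7: 2, 19: 1, 16: 1, 5: 1}
Mode: [7]

Mean=29/3, Median=7, Mode=7


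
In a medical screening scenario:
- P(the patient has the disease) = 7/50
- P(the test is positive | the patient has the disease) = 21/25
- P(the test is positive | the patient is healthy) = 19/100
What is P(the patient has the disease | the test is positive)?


Using Bayes' theorem:
P(A|B) = P(B|A)·P(A) / P(B)

P(the test is positive) = 21/25 × 7/50 + 19/100 × 43/50
= 147/1250 + 817/5000 = 281/1000

P(the patient has the disease|the test is positive) = (147/1250) / (281/1000) = 588/1405

P(the patient has the disease|the test is positive) = 588/1405 ≈ 41.85%


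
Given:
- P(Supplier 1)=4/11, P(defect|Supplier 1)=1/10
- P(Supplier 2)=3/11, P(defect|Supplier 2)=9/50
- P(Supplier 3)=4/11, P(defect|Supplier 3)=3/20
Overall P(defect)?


P(B) = Σ P(B|Aᵢ)×P(Aᵢ)
  1/10×4/11 = 2/55
  9/50×3/11 = 27/550
  3/20×4/11 = 3/55
Sum = 7/50

P(defect) = 7/50 ≈ 14.00%


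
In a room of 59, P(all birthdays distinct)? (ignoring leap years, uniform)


P(all different) = Π(365-i)/365 for i=0..58
= (365/365)×(364/365)×...×(307/365)
= 0.007011

P ≈ 0.0070 ≈ 0.70%


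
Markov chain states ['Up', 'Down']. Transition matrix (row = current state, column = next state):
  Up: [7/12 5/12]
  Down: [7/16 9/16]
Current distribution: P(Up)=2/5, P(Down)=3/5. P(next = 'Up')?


P(next=Up) = Σᵢ P(now=i)×P(i→Up)
= 2/5×7/12 + 3/5×7/16
= 7/30 + 21/80 = 119/240

P = 119/240 ≈ 0.4958


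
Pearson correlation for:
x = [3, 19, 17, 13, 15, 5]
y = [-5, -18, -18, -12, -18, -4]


n=6, Σx=72, Σy=-75, Σxy=-1109, Σx²=1078, Σy²=1157
r = (6×(-1109) - 72×(-75))/√((6×1078 - 72²)(6×1157 - (-75)²))
= -1254/√(1284×1317) = -1254/√1691028 ≈ -1254/1300.3953 ≈ -0.9643

r ≈ -0.9643


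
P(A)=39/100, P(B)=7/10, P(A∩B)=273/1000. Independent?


P(A)×P(B) = 273/1000
P(A∩B) = 273/1000
Equal ✓ → Independent

Yes, independent


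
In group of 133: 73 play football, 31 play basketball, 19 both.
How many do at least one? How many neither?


|A∪B| = 73+31-19 = 85
Neither = 133-85 = 48

At least one: 85; Neither: 48


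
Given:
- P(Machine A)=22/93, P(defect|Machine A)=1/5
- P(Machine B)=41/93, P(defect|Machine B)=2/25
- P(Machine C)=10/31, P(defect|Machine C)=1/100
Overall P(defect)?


P(B) = Σ P(B|Aᵢ)×P(Aᵢ)
  1/5×22/93 = 22/465
  2/25×41/93 = 82/2325
  1/100×10/31 = 1/310
Sum = 133/1550

P(defect) = 133/1550 ≈ 8.58%


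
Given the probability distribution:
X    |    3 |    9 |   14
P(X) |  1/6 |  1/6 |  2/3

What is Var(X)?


E[X] = 34/3
E[X²] = 437/3
Var(X) = E[X²] - (E[X])² = 437/3 - 1156/9 = 155/9

Var(X) = 155/9 ≈ 17.2222


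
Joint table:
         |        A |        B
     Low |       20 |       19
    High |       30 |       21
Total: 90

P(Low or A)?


P(Low∨A) = P(Low) + P(A) - P(Low∧A)
= (39 + 50 - 20)/90 = 69/90 = 23/30

P = 23/30 ≈ 76.67%


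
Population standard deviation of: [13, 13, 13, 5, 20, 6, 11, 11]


Mean = 92/8 = 23/2
  (13-23/2)²=9/4
  (13-23/2)²=9/4
  (13-23/2)²=9/4
  (5-23/2)²=169/4
  (20-23/2)²=289/4
  (6-23/2)²=121/4
  (11-23/2)²=1/4
  (11-23/2)²=1/4
Σ(x-μ)² = 152
σ² = 152/8 = 19

σ = √(19) ≈ 4.3589


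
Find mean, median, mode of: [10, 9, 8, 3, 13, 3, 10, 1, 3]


Sorted: [1, 3, 3, 3, 8, 9, 10, 10, 13]
Mean = 60/9 = 20/3
Median = 8
Freq: {10: 2, 9: 1, 8: 1, 3: 3, 13: 1, 1: 1}
Mode: [3]

Mean=20/3, Median=8, Mode=3


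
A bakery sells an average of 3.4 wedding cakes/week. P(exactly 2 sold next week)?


Poisson(λ=3.4): P(X=2) = e^(-λ)×λ^k/k!
= e^(-3.4) × 3.4^2 / 2!
≈ 0.03337326996 × 11.56 / 2 ≈ 0.192898

P(X=2) ≈ 0.192898 ≈ 19.29%


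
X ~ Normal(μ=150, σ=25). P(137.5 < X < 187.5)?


z₁=(137.5-150)/25=-0.5, z₂=(187.5-150)/25=1.5
P = Φ(1.5) - Φ(-0.5) = 0.933193 - 0.308538 = 0.624655 ≈ 0.6247

P(137.5 < X < 187.5) ≈ 0.6247


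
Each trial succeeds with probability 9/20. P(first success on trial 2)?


Geometric: P(X=2) = (1-p)^(k-1)×p = (11/20)^1×9/20 = 99/400

P(X=2) = 99/400 ≈ 24.75%


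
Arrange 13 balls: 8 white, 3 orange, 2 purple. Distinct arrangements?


13!/(8!×3!×2!) = 12870

12870


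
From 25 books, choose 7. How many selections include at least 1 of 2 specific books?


Complement: C(25,7) - C(23,7) = 480700 - 245157 = 235543

235543


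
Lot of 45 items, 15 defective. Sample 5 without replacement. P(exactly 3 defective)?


Hypergeometric: C(15,3)×C(30,2)/C(45,5)
= 455×435/1221759 = 9425/58179

P(X=3) = 9425/58179 ≈ 16.20%


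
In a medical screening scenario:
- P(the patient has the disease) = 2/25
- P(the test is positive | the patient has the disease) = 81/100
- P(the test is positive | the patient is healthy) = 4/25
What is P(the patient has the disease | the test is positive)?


Using Bayes' theorem:
P(A|B) = P(B|A)·P(A) / P(B)

P(the test is positive) = 81/100 × 2/25 + 4/25 × 23/25
= 81/1250 + 92/625 = 53/250

P(the patient has the disease|the test is positive) = (81/1250) / (53/250) = 81/265

P(the patient has the disease|the test is positive) = 81/265 ≈ 30.57%
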